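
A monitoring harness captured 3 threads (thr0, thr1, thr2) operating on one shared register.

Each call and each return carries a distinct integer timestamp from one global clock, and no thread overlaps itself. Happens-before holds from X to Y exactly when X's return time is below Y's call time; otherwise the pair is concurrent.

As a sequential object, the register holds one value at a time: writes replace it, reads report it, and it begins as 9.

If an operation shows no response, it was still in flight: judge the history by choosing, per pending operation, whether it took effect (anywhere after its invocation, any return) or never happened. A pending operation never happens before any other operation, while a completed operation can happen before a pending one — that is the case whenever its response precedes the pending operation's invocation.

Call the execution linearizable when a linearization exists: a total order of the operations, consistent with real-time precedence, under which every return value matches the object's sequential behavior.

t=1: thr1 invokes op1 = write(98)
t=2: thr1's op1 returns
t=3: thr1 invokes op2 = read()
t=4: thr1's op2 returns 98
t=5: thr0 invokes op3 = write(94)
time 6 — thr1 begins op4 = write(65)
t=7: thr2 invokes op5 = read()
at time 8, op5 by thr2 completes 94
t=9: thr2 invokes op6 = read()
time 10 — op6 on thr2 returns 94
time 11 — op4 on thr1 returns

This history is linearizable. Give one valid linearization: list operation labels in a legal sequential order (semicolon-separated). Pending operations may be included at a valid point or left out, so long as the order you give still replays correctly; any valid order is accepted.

step 1: op1 write(98) — value 98
step 2: op2 read() → 98 — value 98
step 3: op3 write(94) (pending, included) — value 94
step 4: op5 read() → 94 — value 94
step 5: op6 read() → 94 — value 94
step 6: op4 write(65) — value 65

op1; op2; op3; op5; op6; op4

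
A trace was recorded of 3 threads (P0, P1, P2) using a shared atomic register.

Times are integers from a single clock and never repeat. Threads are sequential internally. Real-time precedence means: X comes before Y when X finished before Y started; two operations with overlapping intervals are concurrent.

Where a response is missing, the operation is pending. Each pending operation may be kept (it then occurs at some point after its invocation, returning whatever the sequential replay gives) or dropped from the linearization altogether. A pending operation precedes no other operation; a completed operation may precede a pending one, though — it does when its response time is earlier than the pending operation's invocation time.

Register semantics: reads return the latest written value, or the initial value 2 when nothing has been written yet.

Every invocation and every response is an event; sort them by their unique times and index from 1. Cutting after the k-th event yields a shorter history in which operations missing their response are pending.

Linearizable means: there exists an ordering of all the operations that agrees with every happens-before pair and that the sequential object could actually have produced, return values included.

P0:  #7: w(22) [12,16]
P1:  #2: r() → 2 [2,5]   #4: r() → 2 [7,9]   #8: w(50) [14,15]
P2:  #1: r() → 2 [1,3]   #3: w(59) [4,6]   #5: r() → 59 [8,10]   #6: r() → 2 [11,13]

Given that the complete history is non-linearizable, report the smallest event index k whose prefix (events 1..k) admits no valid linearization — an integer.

events 1..8 are linearizable; a witness order is #1, #2, #3:
1. #1 r() → 2, leaving value 2
2. #2 r() → 2, leaving value 2
3. #3 w(59), leaving value 59
adding event 9 (#4 responds at 9) leaves no legal real-time order
completion choices over the 1 pending operation (#5) were checked; none helps
e.g. #1, #2, #3, #4 (pending dropped): illegal at step 4, since #4 r() → 2 cannot apply there
e.g. #1, #3, #2, #4 (pending dropped): illegal at step 3, since #2 r() → 2 cannot apply there

9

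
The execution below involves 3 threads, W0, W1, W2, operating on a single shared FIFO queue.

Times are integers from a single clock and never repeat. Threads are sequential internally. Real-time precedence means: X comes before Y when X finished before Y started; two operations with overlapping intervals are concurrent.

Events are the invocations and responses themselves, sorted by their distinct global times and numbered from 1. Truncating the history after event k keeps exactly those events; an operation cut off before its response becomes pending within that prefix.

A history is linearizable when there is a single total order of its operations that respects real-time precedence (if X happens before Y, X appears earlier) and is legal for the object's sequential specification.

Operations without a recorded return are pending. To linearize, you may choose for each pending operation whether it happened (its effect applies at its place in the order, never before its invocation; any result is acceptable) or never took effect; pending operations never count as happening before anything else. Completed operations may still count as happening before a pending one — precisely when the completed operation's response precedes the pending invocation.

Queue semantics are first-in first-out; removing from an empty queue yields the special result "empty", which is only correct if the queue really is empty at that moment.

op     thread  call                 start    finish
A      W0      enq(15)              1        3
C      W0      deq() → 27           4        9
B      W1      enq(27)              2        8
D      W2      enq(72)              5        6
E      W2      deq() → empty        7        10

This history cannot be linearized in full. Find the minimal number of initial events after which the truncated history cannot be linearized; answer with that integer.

10

a valid linearization of events 1..9 exists, for instance A, B, D, E, C:
step 1: A enq(15) — queue <15>
step 2: B enq(27) — queue <15,27>
step 3: D enq(72) — queue <15,27,72>
step 4: E deq() (pending, included) — queue <27,72>
step 5: C deq() → 27 — queue <72>
with event 10 included (E responding at time 10), all real-time-consistent orders fail
sample order A, B, C, D, E stalls at step 3 — C deq() → 27 has no legal effect
sample order A, B, D, C, E stalls at step 4 — C deq() → 27 has no legal effect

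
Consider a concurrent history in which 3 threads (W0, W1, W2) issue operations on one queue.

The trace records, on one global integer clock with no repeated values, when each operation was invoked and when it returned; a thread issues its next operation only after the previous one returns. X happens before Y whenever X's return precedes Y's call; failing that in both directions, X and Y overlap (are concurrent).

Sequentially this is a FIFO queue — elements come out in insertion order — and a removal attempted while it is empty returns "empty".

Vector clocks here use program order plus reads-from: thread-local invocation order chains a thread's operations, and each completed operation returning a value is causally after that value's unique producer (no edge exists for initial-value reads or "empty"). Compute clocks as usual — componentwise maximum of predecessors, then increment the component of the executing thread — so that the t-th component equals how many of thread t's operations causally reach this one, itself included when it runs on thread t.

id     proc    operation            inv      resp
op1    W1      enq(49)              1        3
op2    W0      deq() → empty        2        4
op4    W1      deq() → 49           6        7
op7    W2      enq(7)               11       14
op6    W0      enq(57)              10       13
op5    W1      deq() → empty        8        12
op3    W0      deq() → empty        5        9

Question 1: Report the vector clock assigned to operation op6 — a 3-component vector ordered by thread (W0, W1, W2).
Answer: (3, 0, 0)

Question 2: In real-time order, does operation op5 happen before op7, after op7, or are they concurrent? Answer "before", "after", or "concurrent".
Answer: concurrent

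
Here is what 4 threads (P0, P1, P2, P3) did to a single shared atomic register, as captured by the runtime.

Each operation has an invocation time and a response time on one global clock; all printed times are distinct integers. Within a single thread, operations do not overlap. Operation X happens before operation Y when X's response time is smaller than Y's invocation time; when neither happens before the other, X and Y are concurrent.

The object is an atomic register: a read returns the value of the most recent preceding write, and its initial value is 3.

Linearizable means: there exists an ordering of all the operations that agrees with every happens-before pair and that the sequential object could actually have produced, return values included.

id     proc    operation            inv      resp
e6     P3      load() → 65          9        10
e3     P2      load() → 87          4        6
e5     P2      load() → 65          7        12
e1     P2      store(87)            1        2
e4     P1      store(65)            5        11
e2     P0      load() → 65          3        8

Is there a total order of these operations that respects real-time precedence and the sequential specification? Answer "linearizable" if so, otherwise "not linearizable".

witness order: e1, e3, e4, e2, e5, e6
1. e1 store(87), leaving value 87
2. e3 load() → 87, leaving value 87
3. e4 store(65), leaving value 65
4. e2 load() → 65, leaving value 65
5. e5 load() → 65, leaving value 65
6. e6 load() → 65, leaving value 65

linearizable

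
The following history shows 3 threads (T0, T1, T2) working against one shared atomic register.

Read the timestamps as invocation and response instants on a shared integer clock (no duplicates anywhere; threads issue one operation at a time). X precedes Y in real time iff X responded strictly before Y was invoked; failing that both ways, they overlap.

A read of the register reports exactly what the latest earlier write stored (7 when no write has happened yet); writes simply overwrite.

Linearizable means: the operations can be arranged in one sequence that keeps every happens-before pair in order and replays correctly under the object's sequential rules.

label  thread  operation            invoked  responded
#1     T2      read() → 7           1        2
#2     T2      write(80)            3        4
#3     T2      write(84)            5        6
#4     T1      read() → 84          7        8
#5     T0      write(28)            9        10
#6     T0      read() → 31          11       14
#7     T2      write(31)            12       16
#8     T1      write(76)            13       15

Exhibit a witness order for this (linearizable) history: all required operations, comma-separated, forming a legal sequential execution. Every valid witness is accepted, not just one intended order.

#1, #2, #3, #4, #5, #7, #6, #8

after step 1 (#1 read() → 7): value 7
after step 2 (#2 write(80)): value 80
after step 3 (#3 write(84)): value 84
after step 4 (#4 read() → 84): value 84
after step 5 (#5 write(28)): value 28
after step 6 (#7 write(31)): value 31
after step 7 (#6 read() → 31): value 31
after step 8 (#8 write(76)): value 76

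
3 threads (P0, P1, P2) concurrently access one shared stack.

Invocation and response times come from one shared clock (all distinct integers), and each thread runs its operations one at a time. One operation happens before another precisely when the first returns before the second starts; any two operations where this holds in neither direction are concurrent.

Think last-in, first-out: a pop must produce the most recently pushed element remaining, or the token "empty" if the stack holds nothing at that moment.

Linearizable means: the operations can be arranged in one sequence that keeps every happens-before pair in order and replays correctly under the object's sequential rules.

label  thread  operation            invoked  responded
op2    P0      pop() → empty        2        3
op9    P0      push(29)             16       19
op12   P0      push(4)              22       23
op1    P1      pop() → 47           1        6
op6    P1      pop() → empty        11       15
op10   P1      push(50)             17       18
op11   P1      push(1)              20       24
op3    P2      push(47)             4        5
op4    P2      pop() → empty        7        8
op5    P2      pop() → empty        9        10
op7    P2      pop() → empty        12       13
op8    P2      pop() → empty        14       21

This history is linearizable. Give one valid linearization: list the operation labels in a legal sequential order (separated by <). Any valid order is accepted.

op2 < op3 < op1 < op4 < op5 < op6 < op7 < op8 < op9 < op10 < op11 < op12

after step 1 (op2 pop() → empty): stack <>
after step 2 (op3 push(47)): stack <47>
after step 3 (op1 pop() → 47): stack <>
after step 4 (op4 pop() → empty): stack <>
after step 5 (op5 pop() → empty): stack <>
after step 6 (op6 pop() → empty): stack <>
after step 7 (op7 pop() → empty): stack <>
after step 8 (op8 pop() → empty): stack <>
after step 9 (op9 push(29)): stack <29>
after step 10 (op10 push(50)): stack <29,50>
after step 11 (op11 push(1)): stack <29,50,1>
after step 12 (op12 push(4)): stack <29,50,1,4>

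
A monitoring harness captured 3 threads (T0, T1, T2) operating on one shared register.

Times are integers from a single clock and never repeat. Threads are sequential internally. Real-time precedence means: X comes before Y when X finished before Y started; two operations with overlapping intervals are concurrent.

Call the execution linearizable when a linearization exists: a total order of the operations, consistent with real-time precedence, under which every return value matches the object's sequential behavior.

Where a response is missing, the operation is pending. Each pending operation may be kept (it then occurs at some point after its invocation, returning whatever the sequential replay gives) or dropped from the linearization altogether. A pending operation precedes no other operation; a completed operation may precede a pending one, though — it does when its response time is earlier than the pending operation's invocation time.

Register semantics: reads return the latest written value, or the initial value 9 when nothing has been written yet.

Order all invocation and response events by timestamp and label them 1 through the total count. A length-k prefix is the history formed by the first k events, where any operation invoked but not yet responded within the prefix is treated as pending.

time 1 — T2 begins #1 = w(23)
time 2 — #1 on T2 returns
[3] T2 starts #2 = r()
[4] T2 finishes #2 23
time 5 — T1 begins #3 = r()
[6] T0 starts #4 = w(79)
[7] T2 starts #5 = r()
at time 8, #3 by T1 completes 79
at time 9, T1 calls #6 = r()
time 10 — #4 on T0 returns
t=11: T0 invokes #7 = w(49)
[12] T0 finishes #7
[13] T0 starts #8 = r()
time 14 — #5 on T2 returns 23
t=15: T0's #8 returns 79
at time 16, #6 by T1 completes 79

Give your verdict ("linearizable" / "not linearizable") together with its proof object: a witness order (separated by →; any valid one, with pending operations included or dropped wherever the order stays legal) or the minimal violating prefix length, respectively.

not linearizable — minimal violating prefix: 15 events

already the first 15 events (up to #8's response at time 15) admit no linearization; the first 14 still do
every one of the 10 real-time-consistent orders over 7 completed register ops fails the sequential spec
including or dropping the 1 pending operation (#6) in any combination fails
one such order, #1, #2, #3, #4, #5, #7, #8 (pending dropped), breaks at step 3 where #3 r() → 79 is illegal
one such order, #1, #2, #3, #4, #7, #5, #8 (pending dropped), breaks at step 3 where #3 r() → 79 is illegal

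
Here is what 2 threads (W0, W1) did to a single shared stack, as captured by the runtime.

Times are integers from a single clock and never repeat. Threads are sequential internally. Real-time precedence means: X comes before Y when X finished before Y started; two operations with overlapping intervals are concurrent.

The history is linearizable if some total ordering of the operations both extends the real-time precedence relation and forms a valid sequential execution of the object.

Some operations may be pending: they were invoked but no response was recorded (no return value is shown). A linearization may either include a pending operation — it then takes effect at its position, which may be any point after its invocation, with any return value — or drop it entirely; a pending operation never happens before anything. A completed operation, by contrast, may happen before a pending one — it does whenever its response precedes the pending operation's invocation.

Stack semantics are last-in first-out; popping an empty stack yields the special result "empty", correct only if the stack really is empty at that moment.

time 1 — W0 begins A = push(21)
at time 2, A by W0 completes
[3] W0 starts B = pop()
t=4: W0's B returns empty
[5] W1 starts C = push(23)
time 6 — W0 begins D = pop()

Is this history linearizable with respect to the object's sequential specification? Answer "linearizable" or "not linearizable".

events 1..3 are fine; event 4 — the response of B at time 4 — makes the prefix non-linearizable
the sole real-time-consistent order of 2 completed operations fails the stack replay
sample order A, B stalls at step 2 — B pop() → empty has no legal effect

not linearizable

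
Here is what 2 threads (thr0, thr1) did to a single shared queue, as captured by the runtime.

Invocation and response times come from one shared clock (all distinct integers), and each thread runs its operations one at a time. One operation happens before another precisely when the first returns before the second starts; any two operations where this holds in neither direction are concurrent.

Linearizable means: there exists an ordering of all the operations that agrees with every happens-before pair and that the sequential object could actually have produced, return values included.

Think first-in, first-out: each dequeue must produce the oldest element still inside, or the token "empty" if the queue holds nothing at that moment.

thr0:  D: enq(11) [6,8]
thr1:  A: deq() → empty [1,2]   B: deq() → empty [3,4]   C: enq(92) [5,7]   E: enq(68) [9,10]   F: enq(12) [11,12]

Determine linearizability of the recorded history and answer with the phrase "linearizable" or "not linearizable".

linearizable

one valid linearization: A, B, C, D, E, F
1. A deq() → empty, leaving queue <>
2. B deq() → empty, leaving queue <>
3. C enq(92), leaving queue <92>
4. D enq(11), leaving queue <92,11>
5. E enq(68), leaving queue <92,11,68>
6. F enq(12), leaving queue <92,11,68,12>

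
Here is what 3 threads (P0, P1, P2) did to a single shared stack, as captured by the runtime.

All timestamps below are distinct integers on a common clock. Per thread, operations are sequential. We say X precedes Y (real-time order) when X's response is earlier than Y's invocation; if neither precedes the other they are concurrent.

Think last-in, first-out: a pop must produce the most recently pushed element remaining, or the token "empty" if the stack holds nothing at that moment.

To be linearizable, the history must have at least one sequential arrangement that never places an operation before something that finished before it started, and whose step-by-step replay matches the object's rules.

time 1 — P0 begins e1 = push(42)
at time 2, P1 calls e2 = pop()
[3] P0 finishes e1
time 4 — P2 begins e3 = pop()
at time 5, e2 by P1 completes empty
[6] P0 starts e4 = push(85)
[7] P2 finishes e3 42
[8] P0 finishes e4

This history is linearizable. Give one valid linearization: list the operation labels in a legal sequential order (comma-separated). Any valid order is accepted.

1. e1 push(42), leaving stack <42>
2. e3 pop() → 42, leaving stack <>
3. e2 pop() → empty, leaving stack <>
4. e4 push(85), leaving stack <85>

e1, e3, e2, e4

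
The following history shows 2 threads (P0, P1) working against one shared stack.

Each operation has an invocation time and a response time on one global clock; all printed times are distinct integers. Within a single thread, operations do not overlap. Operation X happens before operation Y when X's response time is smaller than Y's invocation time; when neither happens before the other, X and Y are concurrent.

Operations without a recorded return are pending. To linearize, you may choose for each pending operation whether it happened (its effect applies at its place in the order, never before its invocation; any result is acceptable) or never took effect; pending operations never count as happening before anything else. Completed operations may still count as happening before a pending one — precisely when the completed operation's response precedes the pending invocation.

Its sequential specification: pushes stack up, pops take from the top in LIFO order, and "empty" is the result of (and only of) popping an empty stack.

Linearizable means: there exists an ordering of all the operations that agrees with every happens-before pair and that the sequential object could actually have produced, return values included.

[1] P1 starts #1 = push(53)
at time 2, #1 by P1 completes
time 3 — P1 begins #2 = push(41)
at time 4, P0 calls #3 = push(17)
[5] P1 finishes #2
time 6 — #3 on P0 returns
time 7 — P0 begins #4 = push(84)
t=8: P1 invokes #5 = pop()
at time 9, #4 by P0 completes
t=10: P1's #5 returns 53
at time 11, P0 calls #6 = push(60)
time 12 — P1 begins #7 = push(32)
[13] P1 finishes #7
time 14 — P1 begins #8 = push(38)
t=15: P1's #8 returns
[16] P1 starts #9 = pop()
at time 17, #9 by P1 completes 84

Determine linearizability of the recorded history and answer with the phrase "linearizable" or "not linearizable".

the violation lands at event 10, #5's response at time 10: events 1..9 linearize, events 1..10 do not
every one of the 4 real-time-consistent orders over 5 completed stack ops fails the sequential spec
for example #1, #2, #3, #4, #5 fails at step 5: #5 pop() → 53 is not legal there
for example #1, #2, #3, #5, #4 fails at step 4: #5 pop() → 53 is not legal there

not linearizable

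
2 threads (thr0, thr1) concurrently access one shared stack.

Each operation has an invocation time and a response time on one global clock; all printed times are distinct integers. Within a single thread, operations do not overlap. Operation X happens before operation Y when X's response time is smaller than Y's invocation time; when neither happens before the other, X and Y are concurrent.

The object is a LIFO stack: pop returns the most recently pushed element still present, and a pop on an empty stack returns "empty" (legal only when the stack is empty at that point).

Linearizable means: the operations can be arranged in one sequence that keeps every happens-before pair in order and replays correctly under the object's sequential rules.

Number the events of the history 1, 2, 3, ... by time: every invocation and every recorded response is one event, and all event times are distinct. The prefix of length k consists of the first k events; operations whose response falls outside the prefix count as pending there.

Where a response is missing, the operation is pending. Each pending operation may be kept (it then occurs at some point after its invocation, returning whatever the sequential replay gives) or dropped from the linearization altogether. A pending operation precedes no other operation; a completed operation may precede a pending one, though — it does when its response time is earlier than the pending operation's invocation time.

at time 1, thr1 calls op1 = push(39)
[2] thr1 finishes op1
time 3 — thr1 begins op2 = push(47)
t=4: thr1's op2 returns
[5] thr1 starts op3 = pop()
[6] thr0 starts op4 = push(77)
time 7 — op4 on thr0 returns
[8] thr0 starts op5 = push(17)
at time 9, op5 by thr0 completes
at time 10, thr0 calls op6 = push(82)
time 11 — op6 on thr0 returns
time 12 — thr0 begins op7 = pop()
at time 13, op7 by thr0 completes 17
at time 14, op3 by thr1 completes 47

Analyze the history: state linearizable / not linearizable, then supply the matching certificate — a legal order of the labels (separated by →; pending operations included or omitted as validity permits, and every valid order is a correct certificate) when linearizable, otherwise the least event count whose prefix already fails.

not linearizable — minimal violating prefix: 14 events

already the first 14 events (up to op3's response at time 14) admit no linearization; the first 13 still do
checked exhaustively: 5 real-time-consistent orders of 7 completed operations, zero legal stack replays
for example op1, op2, op3, op4, op5, op6, op7 fails at step 7: op7 pop() → 17 is not legal there
for example op1, op2, op4, op3, op5, op6, op7 fails at step 4: op3 pop() → 47 is not legal there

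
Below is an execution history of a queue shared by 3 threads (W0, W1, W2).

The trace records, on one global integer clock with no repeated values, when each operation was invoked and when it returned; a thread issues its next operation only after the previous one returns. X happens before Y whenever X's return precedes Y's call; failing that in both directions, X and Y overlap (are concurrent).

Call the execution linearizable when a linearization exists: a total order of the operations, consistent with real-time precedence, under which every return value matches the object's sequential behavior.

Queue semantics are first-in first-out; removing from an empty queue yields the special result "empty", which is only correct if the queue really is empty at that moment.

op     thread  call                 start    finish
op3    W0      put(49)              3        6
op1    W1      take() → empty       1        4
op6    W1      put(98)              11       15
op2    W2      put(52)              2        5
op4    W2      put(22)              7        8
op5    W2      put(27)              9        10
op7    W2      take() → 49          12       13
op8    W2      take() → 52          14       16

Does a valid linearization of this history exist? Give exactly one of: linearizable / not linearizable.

one valid linearization: op1, op3, op2, op4, op5, op6, op7, op8
step 1: op1 take() → empty — queue <>
step 2: op3 put(49) — queue <49>
step 3: op2 put(52) — queue <49,52>
step 4: op4 put(22) — queue <49,52,22>
step 5: op5 put(27) — queue <49,52,22,27>
step 6: op6 put(98) — queue <49,52,22,27,98>
step 7: op7 take() → 49 — queue <52,22,27,98>
step 8: op8 take() → 52 — queue <22,27,98>

linearizable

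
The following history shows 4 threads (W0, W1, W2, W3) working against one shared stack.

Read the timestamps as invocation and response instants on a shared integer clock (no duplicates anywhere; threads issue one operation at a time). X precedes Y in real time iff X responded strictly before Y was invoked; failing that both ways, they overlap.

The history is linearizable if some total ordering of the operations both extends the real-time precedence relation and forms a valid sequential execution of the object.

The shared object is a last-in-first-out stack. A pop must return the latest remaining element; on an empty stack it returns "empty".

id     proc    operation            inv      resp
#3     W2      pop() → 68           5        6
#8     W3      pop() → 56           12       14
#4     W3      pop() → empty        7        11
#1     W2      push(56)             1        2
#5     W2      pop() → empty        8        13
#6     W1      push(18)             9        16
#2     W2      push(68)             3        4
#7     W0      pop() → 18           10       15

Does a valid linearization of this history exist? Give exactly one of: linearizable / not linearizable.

not linearizable

through event 13 a valid linearization exists; event 14 (#8 responding at time 14) ends that
the 6 completed operations admit 3 real-time orders; each fails the stack replay
no completion choice of the 2 pending operations (#6, #7) rescues it — every subset was tried
e.g. #1, #2, #3, #4, #5, #8 (pending dropped): illegal at step 4, since #4 pop() → empty cannot apply there
e.g. #1, #2, #3, #4, #8, #5 (pending dropped): illegal at step 4, since #4 pop() → empty cannot apply there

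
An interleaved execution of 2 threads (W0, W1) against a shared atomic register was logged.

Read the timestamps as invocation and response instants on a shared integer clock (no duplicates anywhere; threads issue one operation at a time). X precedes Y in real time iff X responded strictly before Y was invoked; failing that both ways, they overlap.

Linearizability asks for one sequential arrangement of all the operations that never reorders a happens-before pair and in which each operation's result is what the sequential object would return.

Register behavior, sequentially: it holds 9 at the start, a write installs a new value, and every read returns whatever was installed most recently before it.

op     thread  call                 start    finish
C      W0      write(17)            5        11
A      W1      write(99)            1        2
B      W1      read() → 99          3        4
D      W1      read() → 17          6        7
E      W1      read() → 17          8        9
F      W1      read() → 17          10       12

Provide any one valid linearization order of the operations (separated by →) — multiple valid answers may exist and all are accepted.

1. A write(99), leaving value 99
2. B read() → 99, leaving value 99
3. C write(17), leaving value 17
4. D read() → 17, leaving value 17
5. E read() → 17, leaving value 17
6. F read() → 17, leaving value 17

A → B → C → D → E → F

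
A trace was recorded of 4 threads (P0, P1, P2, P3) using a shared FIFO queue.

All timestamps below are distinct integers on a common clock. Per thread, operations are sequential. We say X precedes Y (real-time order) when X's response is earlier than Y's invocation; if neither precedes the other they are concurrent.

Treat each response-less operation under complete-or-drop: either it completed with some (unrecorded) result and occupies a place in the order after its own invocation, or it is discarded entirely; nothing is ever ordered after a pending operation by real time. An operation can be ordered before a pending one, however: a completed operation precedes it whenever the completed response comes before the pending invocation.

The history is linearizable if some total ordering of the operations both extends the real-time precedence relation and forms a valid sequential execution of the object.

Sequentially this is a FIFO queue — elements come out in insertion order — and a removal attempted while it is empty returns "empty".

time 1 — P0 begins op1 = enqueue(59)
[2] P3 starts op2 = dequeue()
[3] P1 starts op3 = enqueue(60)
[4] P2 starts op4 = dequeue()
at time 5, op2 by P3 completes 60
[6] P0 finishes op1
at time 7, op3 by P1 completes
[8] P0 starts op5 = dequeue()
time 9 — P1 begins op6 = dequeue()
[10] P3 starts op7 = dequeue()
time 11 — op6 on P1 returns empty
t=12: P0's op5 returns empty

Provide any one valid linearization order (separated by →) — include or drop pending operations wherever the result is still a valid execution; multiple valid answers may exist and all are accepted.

op1 → op3 → op4 → op2 → op5 → op6

step 1: op1 enqueue(59) — queue <59>
step 2: op3 enqueue(60) — queue <59,60>
step 3: op4 dequeue() (pending, included) — queue <60>
step 4: op2 dequeue() → 60 — queue <>
step 5: op5 dequeue() → empty — queue <>
step 6: op6 dequeue() → empty — queue <>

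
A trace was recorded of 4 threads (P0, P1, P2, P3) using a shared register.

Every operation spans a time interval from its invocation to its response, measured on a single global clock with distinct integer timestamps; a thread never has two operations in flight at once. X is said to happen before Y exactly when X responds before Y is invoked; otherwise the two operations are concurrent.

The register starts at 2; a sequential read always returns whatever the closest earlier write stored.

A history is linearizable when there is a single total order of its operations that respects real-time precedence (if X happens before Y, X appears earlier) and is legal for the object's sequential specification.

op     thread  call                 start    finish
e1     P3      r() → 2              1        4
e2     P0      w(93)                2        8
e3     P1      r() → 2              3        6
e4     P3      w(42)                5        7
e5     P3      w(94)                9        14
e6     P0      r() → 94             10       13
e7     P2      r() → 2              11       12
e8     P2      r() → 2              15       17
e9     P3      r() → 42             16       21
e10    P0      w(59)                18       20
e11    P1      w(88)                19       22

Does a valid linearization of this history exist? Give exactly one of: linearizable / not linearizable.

not linearizable

the violation lands at event 12, e7's response at time 12: events 1..11 linearize, events 1..12 do not
12 orders of the 5 completed register ops respect real time; none is legal
including or dropping the 2 pending operations (e5, e6) in any combination fails
sample order e1, e2, e3, e4, e7 (pending dropped) stalls at step 3 — e3 r() → 2 has no legal effect
sample order e1, e2, e4, e3, e7 (pending dropped) stalls at step 4 — e3 r() → 2 has no legal effect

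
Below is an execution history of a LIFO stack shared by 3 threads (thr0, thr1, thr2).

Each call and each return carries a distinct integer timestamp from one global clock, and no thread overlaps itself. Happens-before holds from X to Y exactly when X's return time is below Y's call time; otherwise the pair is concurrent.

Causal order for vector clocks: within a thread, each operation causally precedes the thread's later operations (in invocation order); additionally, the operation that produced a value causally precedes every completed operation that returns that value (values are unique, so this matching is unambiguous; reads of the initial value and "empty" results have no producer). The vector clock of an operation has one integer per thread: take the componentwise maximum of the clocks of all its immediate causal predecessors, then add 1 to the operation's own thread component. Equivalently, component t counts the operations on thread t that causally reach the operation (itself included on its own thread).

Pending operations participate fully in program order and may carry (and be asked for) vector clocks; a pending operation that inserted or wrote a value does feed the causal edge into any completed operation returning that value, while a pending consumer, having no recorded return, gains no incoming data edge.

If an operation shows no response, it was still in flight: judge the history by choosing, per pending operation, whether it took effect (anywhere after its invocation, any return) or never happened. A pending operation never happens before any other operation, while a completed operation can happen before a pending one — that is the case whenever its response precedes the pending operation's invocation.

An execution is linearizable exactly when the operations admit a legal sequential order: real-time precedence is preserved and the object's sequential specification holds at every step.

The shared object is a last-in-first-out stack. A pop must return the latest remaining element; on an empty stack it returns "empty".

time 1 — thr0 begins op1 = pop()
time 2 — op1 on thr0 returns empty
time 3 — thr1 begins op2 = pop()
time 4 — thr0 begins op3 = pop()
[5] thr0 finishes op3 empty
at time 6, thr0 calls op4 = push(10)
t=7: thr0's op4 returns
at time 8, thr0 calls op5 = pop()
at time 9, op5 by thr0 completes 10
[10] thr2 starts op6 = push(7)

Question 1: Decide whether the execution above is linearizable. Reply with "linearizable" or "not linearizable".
linearizable

a witness: op1, op2, op3, op4, op5
after step 1 (op1 pop() → empty): stack <>
after step 2 (op2 pop() (pending, included)): stack <>
after step 3 (op3 pop() → empty): stack <>
after step 4 (op4 push(10)): stack <10>
after step 5 (op5 pop() → 10): stack <>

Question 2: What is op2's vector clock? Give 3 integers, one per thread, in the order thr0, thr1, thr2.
Answer: (0, 1, 0)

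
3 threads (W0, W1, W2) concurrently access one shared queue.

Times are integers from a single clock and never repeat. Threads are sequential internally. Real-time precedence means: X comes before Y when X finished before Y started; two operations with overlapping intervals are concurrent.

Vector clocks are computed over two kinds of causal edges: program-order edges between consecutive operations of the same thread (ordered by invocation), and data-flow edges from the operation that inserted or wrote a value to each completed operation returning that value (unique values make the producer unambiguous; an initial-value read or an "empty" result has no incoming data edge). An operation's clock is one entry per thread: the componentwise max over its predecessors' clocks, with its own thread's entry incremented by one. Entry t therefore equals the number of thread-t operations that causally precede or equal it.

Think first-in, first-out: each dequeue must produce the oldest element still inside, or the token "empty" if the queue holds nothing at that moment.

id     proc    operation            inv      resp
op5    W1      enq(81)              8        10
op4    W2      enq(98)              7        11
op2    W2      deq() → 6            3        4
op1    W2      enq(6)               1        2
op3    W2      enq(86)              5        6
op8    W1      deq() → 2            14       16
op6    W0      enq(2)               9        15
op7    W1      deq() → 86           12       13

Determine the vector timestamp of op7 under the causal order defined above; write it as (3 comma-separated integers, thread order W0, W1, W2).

(0, 2, 3)

VC(op1, invoked at 1): no causal predecessors; +1 on W2 → (0, 0, 1)
VC(op5, invoked at 8): no causal predecessors; +1 on W1 → (0, 1, 0)
VC(op6, invoked at 9): no causal predecessors; +1 on W0 → (1, 0, 0)
op2 (invocation 3): componentwise max over VC(op1)=(0, 0, 1), +1 at W2, giving (0, 0, 2)
op3 (invocation 5): componentwise max over VC(op2)=(0, 0, 2), +1 at W2, giving (0, 0, 3)
op4 (invocation 7): componentwise max over VC(op3)=(0, 0, 3), +1 at W2, giving (0, 0, 4)
op7 (invocation 12): componentwise max over VC(op3)=(0, 0, 3), VC(op5)=(0, 1, 0), +1 at W1, giving (0, 2, 3)
op8 (invocation 14): componentwise max over VC(op6)=(1, 0, 0), VC(op7)=(0, 2, 3), +1 at W1, giving (1, 3, 3)
target: VC(op7) = (0, 2, 3)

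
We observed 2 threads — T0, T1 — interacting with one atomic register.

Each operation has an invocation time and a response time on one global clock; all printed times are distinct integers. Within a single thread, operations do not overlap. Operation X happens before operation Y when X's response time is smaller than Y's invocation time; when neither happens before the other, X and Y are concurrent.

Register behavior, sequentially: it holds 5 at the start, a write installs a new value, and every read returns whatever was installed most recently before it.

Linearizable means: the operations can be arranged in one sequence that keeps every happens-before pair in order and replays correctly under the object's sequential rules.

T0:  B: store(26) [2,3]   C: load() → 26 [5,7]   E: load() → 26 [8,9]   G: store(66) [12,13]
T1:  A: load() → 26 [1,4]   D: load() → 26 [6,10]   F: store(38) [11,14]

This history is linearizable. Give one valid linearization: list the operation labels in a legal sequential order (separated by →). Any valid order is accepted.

B → A → C → D → E → F → G

after step 1 (B store(26)): value 26
after step 2 (A load() → 26): value 26
after step 3 (C load() → 26): value 26
after step 4 (D load() → 26): value 26
after step 5 (E load() → 26): value 26
after step 6 (F store(38)): value 38
after step 7 (G store(66)): value 66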